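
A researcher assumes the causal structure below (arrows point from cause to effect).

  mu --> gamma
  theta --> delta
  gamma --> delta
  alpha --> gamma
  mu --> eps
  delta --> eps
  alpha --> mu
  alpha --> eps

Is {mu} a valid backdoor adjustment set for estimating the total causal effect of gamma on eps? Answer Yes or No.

No

Backdoor paths from gamma to eps (paths whose first edge points into gamma):
  P1: gamma <- alpha -> mu -> eps
  P2: gamma <- alpha -> eps
  P3: gamma <- mu <- alpha -> eps
  P4: gamma <- mu -> eps
Condition 1 (no descendant of gamma in the set): holds — descendants of gamma are {delta, eps}; none are in {mu}.
Condition 2 (every backdoor path blocked by {mu}):
  P1: blocked at chain node mu ∈ conditioning set.
  P2: open — no interior node is in the conditioning set.
  P3: blocked at chain node mu ∈ conditioning set.
  P4: blocked at fork node mu ∈ conditioning set.
{mu} does not satisfy the backdoor criterion.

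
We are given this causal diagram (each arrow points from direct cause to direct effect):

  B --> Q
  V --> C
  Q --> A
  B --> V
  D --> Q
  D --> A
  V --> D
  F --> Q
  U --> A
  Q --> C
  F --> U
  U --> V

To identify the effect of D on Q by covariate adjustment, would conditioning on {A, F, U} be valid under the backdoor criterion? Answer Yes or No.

Backdoor paths from D to Q (paths whose first edge points into D):
  P1: D <- V <- B -> Q
  P2: D <- V <- U <- F -> Q
  P3: D <- V <- U -> A <- Q
  P4: D <- V -> C <- Q
Condition 1 (no descendant of D in the set): FAILS — A is a descendant of D.
Condition 2 (every backdoor path blocked by {A, F, U}):
  P1: open — no interior node is in the conditioning set.
  P2: blocked at chain node U ∈ conditioning set.
  P3: blocked at fork node U ∈ conditioning set.
  P4: blocked at collider C (neither it nor any descendant is in the conditioning set).
{A, F, U} does not satisfy the backdoor criterion.

No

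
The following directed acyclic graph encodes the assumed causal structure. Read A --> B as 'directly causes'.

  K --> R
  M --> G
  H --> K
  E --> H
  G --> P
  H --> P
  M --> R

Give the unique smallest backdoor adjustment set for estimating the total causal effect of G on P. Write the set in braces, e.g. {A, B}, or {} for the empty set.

{}

Variables eligible for adjustment (non-descendants of G, excluding G and P): {E, H, K, M, R}.
Backdoor paths from G to P:
  P1: G <- M -> R <- K <- H -> P
Each backdoor path contains an unconditioned collider, so every path is already blocked with the empty conditioning set:
  P1: blocked at collider R (neither it nor any descendant is in the conditioning set).
The empty set is therefore the unique smallest valid set.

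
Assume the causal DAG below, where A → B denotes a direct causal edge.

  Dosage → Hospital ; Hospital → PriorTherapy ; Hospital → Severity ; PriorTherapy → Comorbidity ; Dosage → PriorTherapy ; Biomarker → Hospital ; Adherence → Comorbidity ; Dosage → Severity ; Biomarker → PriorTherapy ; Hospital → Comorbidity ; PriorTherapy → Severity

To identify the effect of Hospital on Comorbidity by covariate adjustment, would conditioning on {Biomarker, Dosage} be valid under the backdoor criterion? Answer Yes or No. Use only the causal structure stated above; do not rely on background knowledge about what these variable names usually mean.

Backdoor paths from Hospital to Comorbidity (paths whose first edge points into Hospital):
  P1: Hospital <- Biomarker -> PriorTherapy -> Comorbidity
  P2: Hospital <- Dosage -> PriorTherapy -> Comorbidity
  P3: Hospital <- Dosage -> Severity <- PriorTherapy -> Comorbidity
Condition 1 (no descendant of Hospital in the set): holds — descendants of Hospital are {Comorbidity, PriorTherapy, Severity}; none are in {Biomarker, Dosage}.
Condition 2 (every backdoor path blocked by {Biomarker, Dosage}):
  P1: blocked at fork node Biomarker ∈ conditioning set.
  P2: blocked at fork node Dosage ∈ conditioning set.
  P3: blocked at fork node Dosage ∈ conditioning set.
{Biomarker, Dosage} satisfies the backdoor criterion.

Yes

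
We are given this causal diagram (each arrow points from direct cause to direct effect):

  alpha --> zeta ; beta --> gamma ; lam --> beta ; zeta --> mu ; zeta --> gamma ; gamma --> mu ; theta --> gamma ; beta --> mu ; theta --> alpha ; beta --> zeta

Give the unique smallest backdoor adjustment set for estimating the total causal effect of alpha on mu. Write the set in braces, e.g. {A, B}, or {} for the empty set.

{theta}

Variables eligible for adjustment (non-descendants of alpha, excluding alpha and mu): {beta, lam, theta}.
Backdoor paths from alpha to mu:
  P1: alpha <- theta -> gamma <- beta -> zeta -> mu
  P2: alpha <- theta -> gamma <- beta -> mu
  P3: alpha <- theta -> gamma <- zeta <- beta -> mu
  P4: alpha <- theta -> gamma <- zeta -> mu
  P5: alpha <- theta -> gamma -> mu
The empty set is not sufficient: P5 (alpha <- theta -> gamma -> mu) has no collider blocking it and no conditioned non-collider, so it is open.
Try {theta}:
  P1: blocked at fork node theta ∈ conditioning set.
  P2: blocked at fork node theta ∈ conditioning set.
  P3: blocked at fork node theta ∈ conditioning set.
  P4: blocked at fork node theta ∈ conditioning set.
  P5: blocked at fork node theta ∈ conditioning set.
{theta} contains no descendant of alpha and blocks every backdoor path.
No other singleton works — e.g. {lam} leaves P5 open — so {theta} is the unique smallest valid adjustment set.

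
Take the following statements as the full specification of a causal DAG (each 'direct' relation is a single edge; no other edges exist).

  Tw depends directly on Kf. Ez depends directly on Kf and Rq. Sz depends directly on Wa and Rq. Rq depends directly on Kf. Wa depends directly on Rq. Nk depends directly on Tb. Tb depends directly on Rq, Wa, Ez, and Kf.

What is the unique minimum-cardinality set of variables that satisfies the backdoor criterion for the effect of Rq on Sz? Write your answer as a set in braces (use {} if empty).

{}

Variables eligible for adjustment (non-descendants of Rq, excluding Rq and Sz): {Kf, Tw}.
Backdoor paths from Rq to Sz:
  P1: Rq <- Kf -> Ez -> Tb <- Wa -> Sz
  P2: Rq <- Kf -> Tb <- Wa -> Sz
Each backdoor path contains an unconditioned collider, so every path is already blocked with the empty conditioning set:
  P1: blocked at collider Tb (neither it nor any descendant is in the conditioning set).
  P2: blocked at collider Tb (neither it nor any descendant is in the conditioning set).
The empty set is therefore the unique smallest valid set.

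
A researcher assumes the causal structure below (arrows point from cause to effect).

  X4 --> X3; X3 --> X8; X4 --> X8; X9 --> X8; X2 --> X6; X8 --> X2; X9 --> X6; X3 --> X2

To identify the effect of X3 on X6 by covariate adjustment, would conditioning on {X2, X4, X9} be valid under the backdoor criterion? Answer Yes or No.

Backdoor paths from X3 to X6 (paths whose first edge points into X3):
  P1: X3 <- X4 -> X8 <- X9 -> X6
  P2: X3 <- X4 -> X8 -> X2 -> X6
Condition 1 (no descendant of X3 in the set): FAILS — X2 is a descendant of X3.
Condition 2 (every backdoor path blocked by {X2, X4, X9}):
  P1: blocked at fork node X4 ∈ conditioning set.
  P2: blocked at fork node X4 ∈ conditioning set.
{X2, X4, X9} does not satisfy the backdoor criterion.

No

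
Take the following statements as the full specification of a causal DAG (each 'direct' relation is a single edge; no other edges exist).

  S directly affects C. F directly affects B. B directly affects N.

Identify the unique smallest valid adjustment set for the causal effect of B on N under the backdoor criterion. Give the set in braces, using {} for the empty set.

{}

Variables eligible for adjustment (non-descendants of B, excluding B and N): {C, F, S}.
Backdoor paths from B to N:
  (none)
With no backdoor paths the empty set already satisfies the criterion, and it is trivially minimal.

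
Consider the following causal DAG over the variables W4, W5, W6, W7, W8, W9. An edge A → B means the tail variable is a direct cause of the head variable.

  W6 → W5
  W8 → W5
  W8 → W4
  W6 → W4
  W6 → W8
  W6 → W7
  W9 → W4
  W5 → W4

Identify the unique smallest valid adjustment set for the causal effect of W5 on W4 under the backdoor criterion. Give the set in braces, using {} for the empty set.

Variables eligible for adjustment (non-descendants of W5, excluding W5 and W4): {W6, W7, W8, W9}.
Backdoor paths from W5 to W4:
  P1: W5 <- W6 -> W8 -> W4
  P2: W5 <- W6 -> W4
  P3: W5 <- W8 <- W6 -> W4
  P4: W5 <- W8 -> W4
The empty set is not sufficient: P1 (W5 <- W6 -> W8 -> W4) has no collider blocking it and no conditioned non-collider, so it is open.
Try {W6, W8}:
  P1: blocked at fork node W6 ∈ conditioning set.
  P2: blocked at fork node W6 ∈ conditioning set.
  P3: blocked at chain node W8 ∈ conditioning set.
  P4: blocked at fork node W8 ∈ conditioning set.
{W6, W8} contains no descendant of W5 and blocks every backdoor path.
Every element of {W6, W8} is needed (dropping W6 leaves P2 open; dropping W8 leaves P4 open), so no proper subset is valid.
Among all size-2 subsets of the eligible variables, only {W6, W8} blocks every backdoor path, so it is the unique smallest valid adjustment set.

{W6, W8}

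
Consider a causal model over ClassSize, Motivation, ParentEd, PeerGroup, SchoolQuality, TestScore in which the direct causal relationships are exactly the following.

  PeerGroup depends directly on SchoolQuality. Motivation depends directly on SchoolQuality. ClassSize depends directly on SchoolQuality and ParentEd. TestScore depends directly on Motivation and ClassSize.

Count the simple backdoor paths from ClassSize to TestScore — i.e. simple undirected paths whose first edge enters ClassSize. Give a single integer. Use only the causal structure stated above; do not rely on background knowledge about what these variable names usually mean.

1

A backdoor path from ClassSize to TestScore is any simple undirected path whose first edge points into ClassSize (i.e. leaves ClassSize via a parent).
Parents of ClassSize: {ParentEd, SchoolQuality}.
Enumerating:
  P1: ClassSize <- SchoolQuality -> Motivation -> TestScore
That exhausts the simple backdoor paths. Count: 1.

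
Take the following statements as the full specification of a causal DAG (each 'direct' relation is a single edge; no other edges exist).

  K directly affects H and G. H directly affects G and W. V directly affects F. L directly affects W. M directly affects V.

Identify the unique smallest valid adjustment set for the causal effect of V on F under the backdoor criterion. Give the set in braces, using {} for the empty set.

{}

Variables eligible for adjustment (non-descendants of V, excluding V and F): {G, H, K, L, M, W}.
Backdoor paths from V to F:
  (none)
With no backdoor paths the empty set already satisfies the criterion, and it is trivially minimal.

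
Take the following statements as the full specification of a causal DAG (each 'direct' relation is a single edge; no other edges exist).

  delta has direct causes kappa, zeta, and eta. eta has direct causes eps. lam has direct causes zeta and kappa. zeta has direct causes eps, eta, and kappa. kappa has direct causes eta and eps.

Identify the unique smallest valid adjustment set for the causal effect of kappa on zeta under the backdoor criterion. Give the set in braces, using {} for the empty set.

Variables eligible for adjustment (non-descendants of kappa, excluding kappa and zeta): {eps, eta}.
Backdoor paths from kappa to zeta:
  P1: kappa <- eps -> eta -> zeta
  P2: kappa <- eps -> eta -> delta <- zeta
  P3: kappa <- eps -> zeta
  P4: kappa <- eta <- eps -> zeta
  P5: kappa <- eta -> zeta
  P6: kappa <- eta -> delta <- zeta
The empty set is not sufficient: P1 (kappa <- eps -> eta -> zeta) has no collider blocking it and no conditioned non-collider, so it is open.
Try {eps, eta}:
  P1: blocked at fork node eps ∈ conditioning set.
  P2: blocked at fork node eps ∈ conditioning set.
  P3: blocked at fork node eps ∈ conditioning set.
  P4: blocked at chain node eta ∈ conditioning set.
  P5: blocked at fork node eta ∈ conditioning set.
  P6: blocked at fork node eta ∈ conditioning set.
{eps, eta} contains no descendant of kappa and blocks every backdoor path.
Every element of {eps, eta} is needed (dropping eps leaves P3 open; dropping eta leaves P5 open), so no proper subset is valid.
Among all size-2 subsets of the eligible variables, only {eps, eta} blocks every backdoor path, so it is the unique smallest valid adjustment set.

{eps, eta}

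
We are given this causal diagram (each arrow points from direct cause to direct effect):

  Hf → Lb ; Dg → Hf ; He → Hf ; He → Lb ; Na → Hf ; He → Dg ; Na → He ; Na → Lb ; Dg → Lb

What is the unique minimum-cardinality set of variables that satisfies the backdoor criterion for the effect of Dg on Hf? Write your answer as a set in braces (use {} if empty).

{He}

Variables eligible for adjustment (non-descendants of Dg, excluding Dg and Hf): {He, Na}.
Backdoor paths from Dg to Hf:
  P1: Dg <- He <- Na -> Hf
  P2: Dg <- He <- Na -> Lb <- Hf
  P3: Dg <- He -> Hf
  P4: Dg <- He -> Lb <- Na -> Hf
  P5: Dg <- He -> Lb <- Hf
The empty set is not sufficient: P1 (Dg <- He <- Na -> Hf) has no collider blocking it and no conditioned non-collider, so it is open.
Try {He}:
  P1: blocked at chain node He ∈ conditioning set.
  P2: blocked at chain node He ∈ conditioning set.
  P3: blocked at fork node He ∈ conditioning set.
  P4: blocked at fork node He ∈ conditioning set.
  P5: blocked at fork node He ∈ conditioning set.
{He} contains no descendant of Dg and blocks every backdoor path.
No other singleton works — e.g. {Na} leaves P3 open — so {He} is the unique smallest valid adjustment set.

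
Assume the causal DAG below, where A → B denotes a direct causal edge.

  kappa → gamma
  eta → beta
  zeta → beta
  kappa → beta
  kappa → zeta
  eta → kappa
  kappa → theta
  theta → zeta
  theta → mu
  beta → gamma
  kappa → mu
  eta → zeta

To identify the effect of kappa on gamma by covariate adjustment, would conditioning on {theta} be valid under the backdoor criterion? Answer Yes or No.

Backdoor paths from kappa to gamma (paths whose first edge points into kappa):
  P1: kappa <- eta -> zeta -> beta -> gamma
  P2: kappa <- eta -> beta -> gamma
Condition 1 (no descendant of kappa in the set): FAILS — theta is a descendant of kappa.
Condition 2 (every backdoor path blocked by {theta}):
  P1: open — no interior node is in the conditioning set.
  P2: open — no interior node is in the conditioning set.
{theta} does not satisfy the backdoor criterion.

No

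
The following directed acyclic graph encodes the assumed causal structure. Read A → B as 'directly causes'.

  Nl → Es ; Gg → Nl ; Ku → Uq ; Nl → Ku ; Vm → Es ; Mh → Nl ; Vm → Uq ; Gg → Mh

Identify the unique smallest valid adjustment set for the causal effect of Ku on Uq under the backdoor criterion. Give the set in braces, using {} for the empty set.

Variables eligible for adjustment (non-descendants of Ku, excluding Ku and Uq): {Es, Gg, Mh, Nl, Vm}.
Backdoor paths from Ku to Uq:
  P1: Ku <- Nl -> Es <- Vm -> Uq
Each backdoor path contains an unconditioned collider, so every path is already blocked with the empty conditioning set:
  P1: blocked at collider Es (neither it nor any descendant is in the conditioning set).
The empty set is therefore the unique smallest valid set.

{}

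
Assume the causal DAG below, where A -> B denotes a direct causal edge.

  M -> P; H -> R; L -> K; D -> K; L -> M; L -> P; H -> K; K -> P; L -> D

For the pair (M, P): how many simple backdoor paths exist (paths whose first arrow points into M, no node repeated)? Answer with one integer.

A backdoor path from M to P is any simple undirected path whose first edge points into M (i.e. leaves M via a parent).
Parents of M: {L}.
Enumerating:
  P1: M <- L -> D -> K -> P
  P2: M <- L -> K -> P
  P3: M <- L -> P
That exhausts the simple backdoor paths. Count: 3.

3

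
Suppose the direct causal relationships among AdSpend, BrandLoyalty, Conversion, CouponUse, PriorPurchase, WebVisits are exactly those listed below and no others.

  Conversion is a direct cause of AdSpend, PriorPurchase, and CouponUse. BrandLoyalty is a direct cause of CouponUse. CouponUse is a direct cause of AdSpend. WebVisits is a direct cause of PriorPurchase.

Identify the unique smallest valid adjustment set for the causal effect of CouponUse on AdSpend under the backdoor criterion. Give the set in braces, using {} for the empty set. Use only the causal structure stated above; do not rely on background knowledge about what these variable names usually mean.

{Conversion}

Variables eligible for adjustment (non-descendants of CouponUse, excluding CouponUse and AdSpend): {BrandLoyalty, Conversion, PriorPurchase, WebVisits}.
Backdoor paths from CouponUse to AdSpend:
  P1: CouponUse <- Conversion -> AdSpend
The empty set is not sufficient: P1 (CouponUse <- Conversion -> AdSpend) has no collider blocking it and no conditioned non-collider, so it is open.
Try {Conversion}:
  P1: blocked at fork node Conversion ∈ conditioning set.
{Conversion} contains no descendant of CouponUse and blocks every backdoor path.
No other singleton works — e.g. {BrandLoyalty} leaves P1 open — so {Conversion} is the unique smallest valid adjustment set.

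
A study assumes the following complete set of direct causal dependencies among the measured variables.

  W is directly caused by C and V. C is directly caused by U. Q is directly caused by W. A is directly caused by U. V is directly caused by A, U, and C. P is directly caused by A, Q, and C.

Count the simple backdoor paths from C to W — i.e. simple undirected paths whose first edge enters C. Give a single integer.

4

A backdoor path from C to W is any simple undirected path whose first edge points into C (i.e. leaves C via a parent).
Parents of C: {U}.
Enumerating:
  P1: C <- U -> A -> V -> W
  P2: C <- U -> A -> P <- Q <- W
  P3: C <- U -> V <- A -> P <- Q <- W
  P4: C <- U -> V -> W
That exhausts the simple backdoor paths. Count: 4.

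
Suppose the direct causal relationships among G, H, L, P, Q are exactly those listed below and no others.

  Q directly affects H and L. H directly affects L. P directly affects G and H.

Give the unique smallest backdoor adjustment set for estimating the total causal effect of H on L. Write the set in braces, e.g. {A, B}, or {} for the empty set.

Variables eligible for adjustment (non-descendants of H, excluding H and L): {G, P, Q}.
Backdoor paths from H to L:
  P1: H <- Q -> L
The empty set is not sufficient: P1 (H <- Q -> L) has no collider blocking it and no conditioned non-collider, so it is open.
Try {Q}:
  P1: blocked at fork node Q ∈ conditioning set.
{Q} contains no descendant of H and blocks every backdoor path.
No other singleton works — e.g. {P} leaves P1 open — so {Q} is the unique smallest valid adjustment set.

{Q}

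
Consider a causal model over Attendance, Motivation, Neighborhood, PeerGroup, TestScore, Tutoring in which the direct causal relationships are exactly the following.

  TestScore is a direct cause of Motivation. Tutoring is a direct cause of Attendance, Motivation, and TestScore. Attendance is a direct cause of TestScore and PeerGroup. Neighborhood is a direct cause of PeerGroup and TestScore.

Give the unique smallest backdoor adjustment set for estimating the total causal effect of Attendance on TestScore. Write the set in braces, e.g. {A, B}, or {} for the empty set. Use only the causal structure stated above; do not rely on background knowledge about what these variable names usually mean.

{Tutoring}

Variables eligible for adjustment (non-descendants of Attendance, excluding Attendance and TestScore): {Neighborhood, Tutoring}.
Backdoor paths from Attendance to TestScore:
  P1: Attendance <- Tutoring -> TestScore
  P2: Attendance <- Tutoring -> Motivation <- TestScore
The empty set is not sufficient: P1 (Attendance <- Tutoring -> TestScore) has no collider blocking it and no conditioned non-collider, so it is open.
Try {Tutoring}:
  P1: blocked at fork node Tutoring ∈ conditioning set.
  P2: blocked at fork node Tutoring ∈ conditioning set.
{Tutoring} contains no descendant of Attendance and blocks every backdoor path.
No other singleton works — e.g. {Neighborhood} leaves P1 open — so {Tutoring} is the unique smallest valid adjustment set.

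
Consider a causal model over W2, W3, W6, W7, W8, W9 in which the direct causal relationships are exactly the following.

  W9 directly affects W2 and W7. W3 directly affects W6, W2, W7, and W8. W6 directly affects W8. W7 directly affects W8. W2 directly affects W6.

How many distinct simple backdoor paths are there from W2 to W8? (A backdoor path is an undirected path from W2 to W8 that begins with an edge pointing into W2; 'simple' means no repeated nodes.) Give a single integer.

6

A backdoor path from W2 to W8 is any simple undirected path whose first edge points into W2 (i.e. leaves W2 via a parent).
Parents of W2: {W3, W9}.
Enumerating:
  P1: W2 <- W3 -> W6 -> W8
  P2: W2 <- W3 -> W7 -> W8
  P3: W2 <- W3 -> W8
  P4: W2 <- W9 -> W7 <- W3 -> W6 -> W8
  P5: W2 <- W9 -> W7 <- W3 -> W8
  P6: W2 <- W9 -> W7 -> W8
That exhausts the simple backdoor paths. Count: 6.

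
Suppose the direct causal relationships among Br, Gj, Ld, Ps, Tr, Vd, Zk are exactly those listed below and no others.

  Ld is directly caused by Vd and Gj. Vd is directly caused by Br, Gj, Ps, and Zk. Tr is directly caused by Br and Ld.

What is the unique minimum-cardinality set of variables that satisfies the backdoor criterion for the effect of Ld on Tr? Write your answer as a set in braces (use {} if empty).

Variables eligible for adjustment (non-descendants of Ld, excluding Ld and Tr): {Br, Gj, Ps, Vd, Zk}.
Backdoor paths from Ld to Tr:
  P1: Ld <- Gj -> Vd <- Br -> Tr
  P2: Ld <- Vd <- Br -> Tr
The empty set is not sufficient: P2 (Ld <- Vd <- Br -> Tr) has no collider blocking it and no conditioned non-collider, so it is open.
Try {Br}:
  P1: blocked at collider Vd (neither it nor any descendant is in the conditioning set).
  P2: blocked at fork node Br ∈ conditioning set.
{Br} contains no descendant of Ld and blocks every backdoor path.
No other singleton works — e.g. {Gj} leaves P2 open — so {Br} is the unique smallest valid adjustment set.

{Br}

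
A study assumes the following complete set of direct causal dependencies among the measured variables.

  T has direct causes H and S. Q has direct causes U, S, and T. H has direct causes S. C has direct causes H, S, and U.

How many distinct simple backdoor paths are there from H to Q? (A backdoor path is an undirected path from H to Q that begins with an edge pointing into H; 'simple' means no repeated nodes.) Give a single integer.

3

A backdoor path from H to Q is any simple undirected path whose first edge points into H (i.e. leaves H via a parent).
Parents of H: {S}.
Enumerating:
  P1: H <- S -> T -> Q
  P2: H <- S -> Q
  P3: H <- S -> C <- U -> Q
That exhausts the simple backdoor paths. Count: 3.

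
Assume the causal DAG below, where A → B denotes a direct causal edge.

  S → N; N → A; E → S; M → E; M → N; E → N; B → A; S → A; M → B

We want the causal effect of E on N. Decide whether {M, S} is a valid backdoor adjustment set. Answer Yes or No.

Backdoor paths from E to N (paths whose first edge points into E):
  P1: E <- M -> N
  P2: E <- M -> B -> A <- S -> N
  P3: E <- M -> B -> A <- N
Condition 1 (no descendant of E in the set): FAILS — S is a descendant of E.
Condition 2 (every backdoor path blocked by {M, S}):
  P1: blocked at fork node M ∈ conditioning set.
  P2: blocked at fork node M ∈ conditioning set.
  P3: blocked at fork node M ∈ conditioning set.
{M, S} does not satisfy the backdoor criterion.

No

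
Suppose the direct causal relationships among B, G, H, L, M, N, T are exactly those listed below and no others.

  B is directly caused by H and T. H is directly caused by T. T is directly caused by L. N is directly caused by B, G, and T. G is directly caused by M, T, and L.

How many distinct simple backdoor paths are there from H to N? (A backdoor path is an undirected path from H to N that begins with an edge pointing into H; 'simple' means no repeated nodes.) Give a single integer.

A backdoor path from H to N is any simple undirected path whose first edge points into H (i.e. leaves H via a parent).
Parents of H: {T}.
Enumerating:
  P1: H <- T <- L -> G -> N
  P2: H <- T -> G -> N
  P3: H <- T -> B -> N
  P4: H <- T -> N
That exhausts the simple backdoor paths. Count: 4.

4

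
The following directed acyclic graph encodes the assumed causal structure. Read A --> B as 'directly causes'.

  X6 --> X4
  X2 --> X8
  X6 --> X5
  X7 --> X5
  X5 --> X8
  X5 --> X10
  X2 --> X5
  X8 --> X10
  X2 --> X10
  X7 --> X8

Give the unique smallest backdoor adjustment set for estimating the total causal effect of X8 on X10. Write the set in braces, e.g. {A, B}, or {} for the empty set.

{X2, X5}

Variables eligible for adjustment (non-descendants of X8, excluding X8 and X10): {X2, X4, X5, X6, X7}.
Backdoor paths from X8 to X10:
  P1: X8 <- X2 -> X5 -> X10
  P2: X8 <- X2 -> X10
  P3: X8 <- X7 -> X5 <- X2 -> X10
  P4: X8 <- X7 -> X5 -> X10
  P5: X8 <- X5 <- X2 -> X10
  P6: X8 <- X5 -> X10
The empty set is not sufficient: P1 (X8 <- X2 -> X5 -> X10) has no collider blocking it and no conditioned non-collider, so it is open.
Try {X2, X5}:
  P1: blocked at fork node X2 ∈ conditioning set.
  P2: blocked at fork node X2 ∈ conditioning set.
  P3: blocked at fork node X2 ∈ conditioning set.
  P4: blocked at chain node X5 ∈ conditioning set.
  P5: blocked at chain node X5 ∈ conditioning set.
  P6: blocked at fork node X5 ∈ conditioning set.
{X2, X5} contains no descendant of X8 and blocks every backdoor path.
Every element of {X2, X5} is needed (dropping X2 leaves P2 open; dropping X5 leaves P4 open), so no proper subset is valid.
Among all size-2 subsets of the eligible variables, only {X2, X5} blocks every backdoor path, so it is the unique smallest valid adjustment set.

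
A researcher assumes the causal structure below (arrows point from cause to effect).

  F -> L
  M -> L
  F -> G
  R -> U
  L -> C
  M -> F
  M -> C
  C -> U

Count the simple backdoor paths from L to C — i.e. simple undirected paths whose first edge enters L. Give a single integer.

2

A backdoor path from L to C is any simple undirected path whose first edge points into L (i.e. leaves L via a parent).
Parents of L: {F, M}.
Enumerating:
  P1: L <- M -> C
  P2: L <- F <- M -> C
That exhausts the simple backdoor paths. Count: 2.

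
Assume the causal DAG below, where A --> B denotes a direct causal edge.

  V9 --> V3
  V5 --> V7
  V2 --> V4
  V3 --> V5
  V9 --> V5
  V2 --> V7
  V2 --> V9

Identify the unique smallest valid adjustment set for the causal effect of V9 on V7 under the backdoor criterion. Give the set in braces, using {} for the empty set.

Variables eligible for adjustment (non-descendants of V9, excluding V9 and V7): {V2, V4}.
Backdoor paths from V9 to V7:
  P1: V9 <- V2 -> V7
The empty set is not sufficient: P1 (V9 <- V2 -> V7) has no collider blocking it and no conditioned non-collider, so it is open.
Try {V2}:
  P1: blocked at fork node V2 ∈ conditioning set.
{V2} contains no descendant of V9 and blocks every backdoor path.
No other singleton works — e.g. {V4} leaves P1 open — so {V2} is the unique smallest valid adjustment set.

{V2}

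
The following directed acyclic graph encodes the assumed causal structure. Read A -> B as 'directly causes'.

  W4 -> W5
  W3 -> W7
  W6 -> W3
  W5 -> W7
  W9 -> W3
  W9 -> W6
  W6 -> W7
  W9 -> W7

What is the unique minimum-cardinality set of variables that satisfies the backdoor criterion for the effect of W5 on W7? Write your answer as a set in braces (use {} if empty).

{}

Variables eligible for adjustment (non-descendants of W5, excluding W5 and W7): {W3, W4, W6, W9}.
Backdoor paths from W5 to W7:
  (none)
With no backdoor paths the empty set already satisfies the criterion, and it is trivially minimal.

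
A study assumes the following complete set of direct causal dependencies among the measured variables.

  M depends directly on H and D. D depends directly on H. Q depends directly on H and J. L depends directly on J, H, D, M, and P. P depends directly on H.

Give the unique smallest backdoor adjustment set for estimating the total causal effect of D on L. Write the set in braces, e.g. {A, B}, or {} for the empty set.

{H}

Variables eligible for adjustment (non-descendants of D, excluding D and L): {H, J, P, Q}.
Backdoor paths from D to L:
  P1: D <- H -> P -> L
  P2: D <- H -> M -> L
  P3: D <- H -> Q <- J -> L
  P4: D <- H -> L
The empty set is not sufficient: P1 (D <- H -> P -> L) has no collider blocking it and no conditioned non-collider, so it is open.
Try {H}:
  P1: blocked at fork node H ∈ conditioning set.
  P2: blocked at fork node H ∈ conditioning set.
  P3: blocked at fork node H ∈ conditioning set.
  P4: blocked at fork node H ∈ conditioning set.
{H} contains no descendant of D and blocks every backdoor path.
No other singleton works — e.g. {P} leaves P2 open — so {H} is the unique smallest valid adjustment set.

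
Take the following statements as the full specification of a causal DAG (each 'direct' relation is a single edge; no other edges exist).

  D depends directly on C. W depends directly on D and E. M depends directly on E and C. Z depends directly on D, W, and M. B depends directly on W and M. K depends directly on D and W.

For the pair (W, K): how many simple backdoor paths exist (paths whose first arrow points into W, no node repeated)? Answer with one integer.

A backdoor path from W to K is any simple undirected path whose first edge points into W (i.e. leaves W via a parent).
Parents of W: {D, E}.
Enumerating:
  P1: W <- E -> M <- C -> D -> K
  P2: W <- E -> M -> Z <- D -> K
  P3: W <- D -> K
That exhausts the simple backdoor paths. Count: 3.

3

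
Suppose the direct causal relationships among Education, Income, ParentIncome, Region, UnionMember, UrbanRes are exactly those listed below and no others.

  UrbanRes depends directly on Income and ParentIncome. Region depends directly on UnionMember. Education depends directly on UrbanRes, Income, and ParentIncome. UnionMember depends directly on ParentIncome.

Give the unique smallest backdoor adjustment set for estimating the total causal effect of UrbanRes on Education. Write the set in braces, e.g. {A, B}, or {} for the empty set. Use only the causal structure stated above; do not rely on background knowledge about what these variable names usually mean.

Variables eligible for adjustment (non-descendants of UrbanRes, excluding UrbanRes and Education): {Income, ParentIncome, Region, UnionMember}.
Backdoor paths from UrbanRes to Education:
  P1: UrbanRes <- Income -> Education
  P2: UrbanRes <- ParentIncome -> Education
The empty set is not sufficient: P1 (UrbanRes <- Income -> Education) has no collider blocking it and no conditioned non-collider, so it is open.
Try {Income, ParentIncome}:
  P1: blocked at fork node Income ∈ conditioning set.
  P2: blocked at fork node ParentIncome ∈ conditioning set.
{Income, ParentIncome} contains no descendant of UrbanRes and blocks every backdoor path.
Every element of {Income, ParentIncome} is needed (dropping Income leaves P1 open; dropping ParentIncome leaves P2 open), so no proper subset is valid.
Among all size-2 subsets of the eligible variables, only {Income, ParentIncome} blocks every backdoor path, so it is the unique smallest valid adjustment set.

{Income, ParentIncome}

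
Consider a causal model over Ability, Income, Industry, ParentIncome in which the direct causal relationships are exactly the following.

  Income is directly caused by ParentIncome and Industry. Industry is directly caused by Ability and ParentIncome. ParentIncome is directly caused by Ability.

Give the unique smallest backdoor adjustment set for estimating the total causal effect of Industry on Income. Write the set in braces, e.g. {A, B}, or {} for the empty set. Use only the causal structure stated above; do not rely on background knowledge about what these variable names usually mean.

Variables eligible for adjustment (non-descendants of Industry, excluding Industry and Income): {Ability, ParentIncome}.
Backdoor paths from Industry to Income:
  P1: Industry <- Ability -> ParentIncome -> Income
  P2: Industry <- ParentIncome -> Income
The empty set is not sufficient: P1 (Industry <- Ability -> ParentIncome -> Income) has no collider blocking it and no conditioned non-collider, so it is open.
Try {ParentIncome}:
  P1: blocked at chain node ParentIncome ∈ conditioning set.
  P2: blocked at fork node ParentIncome ∈ conditioning set.
{ParentIncome} contains no descendant of Industry and blocks every backdoor path.
No other singleton works — e.g. {Ability} leaves P2 open — so {ParentIncome} is the unique smallest valid adjustment set.

{ParentIncome}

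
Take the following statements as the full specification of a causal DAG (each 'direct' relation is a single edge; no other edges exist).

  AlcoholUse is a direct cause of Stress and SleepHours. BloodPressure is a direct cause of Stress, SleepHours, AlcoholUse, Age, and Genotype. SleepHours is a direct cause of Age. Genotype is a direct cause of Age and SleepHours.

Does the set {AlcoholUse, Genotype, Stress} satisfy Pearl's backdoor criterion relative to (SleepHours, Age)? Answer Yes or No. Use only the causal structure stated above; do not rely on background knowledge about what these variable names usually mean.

No

Backdoor paths from SleepHours to Age (paths whose first edge points into SleepHours):
  P1: SleepHours <- BloodPressure -> Genotype -> Age
  P2: SleepHours <- BloodPressure -> Age
  P3: SleepHours <- AlcoholUse <- BloodPressure -> Genotype -> Age
  P4: SleepHours <- AlcoholUse <- BloodPressure -> Age
  P5: SleepHours <- AlcoholUse -> Stress <- BloodPressure -> Genotype -> Age
  P6: SleepHours <- AlcoholUse -> Stress <- BloodPressure -> Age
  P7: SleepHours <- Genotype <- BloodPressure -> Age
  P8: SleepHours <- Genotype -> Age
Condition 1 (no descendant of SleepHours in the set): holds — descendants of SleepHours are {Age}; none are in {AlcoholUse, Genotype, Stress}.
Condition 2 (every backdoor path blocked by {AlcoholUse, Genotype, Stress}):
  P1: blocked at chain node Genotype ∈ conditioning set.
  P2: open — no interior node is in the conditioning set.
  P3: blocked at chain node AlcoholUse ∈ conditioning set.
  P4: blocked at chain node AlcoholUse ∈ conditioning set.
  P5: blocked at fork node AlcoholUse ∈ conditioning set.
  P6: blocked at fork node AlcoholUse ∈ conditioning set.
  P7: blocked at chain node Genotype ∈ conditioning set.
  P8: blocked at fork node Genotype ∈ conditioning set.
{AlcoholUse, Genotype, Stress} does not satisfy the backdoor criterion.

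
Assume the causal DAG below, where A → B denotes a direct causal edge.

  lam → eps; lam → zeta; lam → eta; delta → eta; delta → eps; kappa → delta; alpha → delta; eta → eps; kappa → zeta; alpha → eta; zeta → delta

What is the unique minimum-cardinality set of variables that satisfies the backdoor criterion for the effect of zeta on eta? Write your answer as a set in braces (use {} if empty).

{kappa, lam}

Variables eligible for adjustment (non-descendants of zeta, excluding zeta and eta): {alpha, kappa, lam}.
Backdoor paths from zeta to eta:
  P1: zeta <- lam -> eta
  P2: zeta <- lam -> eps <- delta <- alpha -> eta
  P3: zeta <- lam -> eps <- delta -> eta
  P4: zeta <- lam -> eps <- eta
  P5: zeta <- kappa -> delta <- alpha -> eta
  P6: zeta <- kappa -> delta -> eta
  P7: zeta <- kappa -> delta -> eps <- lam -> eta
  P8: zeta <- kappa -> delta -> eps <- eta
The empty set is not sufficient: P1 (zeta <- lam -> eta) has no collider blocking it and no conditioned non-collider, so it is open.
Try {kappa, lam}:
  P1: blocked at fork node lam ∈ conditioning set.
  P2: blocked at fork node lam ∈ conditioning set.
  P3: blocked at fork node lam ∈ conditioning set.
  P4: blocked at fork node lam ∈ conditioning set.
  P5: blocked at fork node kappa ∈ conditioning set.
  P6: blocked at fork node kappa ∈ conditioning set.
  P7: blocked at fork node kappa ∈ conditioning set.
  P8: blocked at fork node kappa ∈ conditioning set.
{kappa, lam} contains no descendant of zeta and blocks every backdoor path.
Every element of {kappa, lam} is needed (dropping kappa leaves P6 open; dropping lam leaves P1 open), so no proper subset is valid.
Among all size-2 subsets of the eligible variables, only {kappa, lam} blocks every backdoor path, so it is the unique smallest valid adjustment set.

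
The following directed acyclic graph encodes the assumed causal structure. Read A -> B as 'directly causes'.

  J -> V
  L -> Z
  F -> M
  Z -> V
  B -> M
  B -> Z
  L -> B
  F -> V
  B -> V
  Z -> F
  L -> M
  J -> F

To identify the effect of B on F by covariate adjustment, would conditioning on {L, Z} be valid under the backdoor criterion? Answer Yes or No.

Backdoor paths from B to F (paths whose first edge points into B):
  P1: B <- L -> Z -> F
  P2: B <- L -> Z -> V <- J -> F
  P3: B <- L -> Z -> V <- F
  P4: B <- L -> M <- F
Condition 1 (no descendant of B in the set): FAILS — Z is a descendant of B.
Condition 2 (every backdoor path blocked by {L, Z}):
  P1: blocked at fork node L ∈ conditioning set.
  P2: blocked at fork node L ∈ conditioning set.
  P3: blocked at fork node L ∈ conditioning set.
  P4: blocked at fork node L ∈ conditioning set.
{L, Z} does not satisfy the backdoor criterion.

No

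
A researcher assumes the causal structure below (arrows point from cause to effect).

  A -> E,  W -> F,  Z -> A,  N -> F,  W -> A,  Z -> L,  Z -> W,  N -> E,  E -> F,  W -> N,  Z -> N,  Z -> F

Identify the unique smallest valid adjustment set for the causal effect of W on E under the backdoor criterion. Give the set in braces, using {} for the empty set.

{Z}

Variables eligible for adjustment (non-descendants of W, excluding W and E): {L, Z}.
Backdoor paths from W to E:
  P1: W <- Z -> N -> E
  P2: W <- Z -> N -> F <- E
  P3: W <- Z -> A -> E
  P4: W <- Z -> F <- N -> E
  P5: W <- Z -> F <- E
The empty set is not sufficient: P1 (W <- Z -> N -> E) has no collider blocking it and no conditioned non-collider, so it is open.
Try {Z}:
  P1: blocked at fork node Z ∈ conditioning set.
  P2: blocked at fork node Z ∈ conditioning set.
  P3: blocked at fork node Z ∈ conditioning set.
  P4: blocked at fork node Z ∈ conditioning set.
  P5: blocked at fork node Z ∈ conditioning set.
{Z} contains no descendant of W and blocks every backdoor path.
No other singleton works — e.g. {L} leaves P1 open — so {Z} is the unique smallest valid adjustment set.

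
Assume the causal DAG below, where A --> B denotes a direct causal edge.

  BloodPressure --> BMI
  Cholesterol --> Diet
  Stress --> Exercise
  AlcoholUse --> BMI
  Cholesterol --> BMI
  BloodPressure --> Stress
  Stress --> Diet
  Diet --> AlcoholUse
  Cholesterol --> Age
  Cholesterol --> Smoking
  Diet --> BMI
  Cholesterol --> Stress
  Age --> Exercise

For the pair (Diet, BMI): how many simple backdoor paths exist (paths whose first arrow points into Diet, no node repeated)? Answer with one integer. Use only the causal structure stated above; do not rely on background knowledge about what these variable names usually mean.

6

A backdoor path from Diet to BMI is any simple undirected path whose first edge points into Diet (i.e. leaves Diet via a parent).
Parents of Diet: {Cholesterol, Stress}.
Enumerating:
  P1: Diet <- Cholesterol -> Age -> Exercise <- Stress <- BloodPressure -> BMI
  P2: Diet <- Cholesterol -> Stress <- BloodPressure -> BMI
  P3: Diet <- Cholesterol -> BMI
  P4: Diet <- Stress <- BloodPressure -> BMI
  P5: Diet <- Stress <- Cholesterol -> BMI
  P6: Diet <- Stress -> Exercise <- Age <- Cholesterol -> BMI
That exhausts the simple backdoor paths. Count: 6.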